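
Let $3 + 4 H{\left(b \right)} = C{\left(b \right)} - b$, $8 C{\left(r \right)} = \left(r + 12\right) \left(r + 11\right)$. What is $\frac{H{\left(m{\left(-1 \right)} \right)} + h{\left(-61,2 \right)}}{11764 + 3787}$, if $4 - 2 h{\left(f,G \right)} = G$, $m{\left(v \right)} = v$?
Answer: $\frac{63}{248816} \approx 0.0002532$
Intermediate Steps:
$C{\left(r \right)} = \frac{\left(11 + r\right) \left(12 + r\right)}{8}$ ($C{\left(r \right)} = \frac{\left(r + 12\right) \left(r + 11\right)}{8} = \frac{\left(12 + r\right) \left(11 + r\right)}{8} = \frac{\left(11 + r\right) \left(12 + r\right)}{8}$)
$H{\left(b \right)} = \frac{27}{8} + \frac{b^{2}}{32} + \frac{15 b}{32}$ ($H{\left(b \right)} = - \frac{3}{4} + \frac{\left(\frac{33}{2} + \frac{b^{2}}{8} + \frac{23 b}{8}\right) - b}{4} = - \frac{3}{4} + \frac{\frac{33}{2} + \frac{b^{2}}{8} + \frac{15 b}{8}}{4} = - \frac{3}{4} + \left(\frac{33}{8} + \frac{b^{2}}{32} + \frac{15 b}{32}\right) = \frac{27}{8} + \frac{b^{2}}{32} + \frac{15 b}{32}$)
$h{\left(f,G \right)} = 2 - \frac{G}{2}$
$\frac{H{\left(m{\left(-1 \right)} \right)} + h{\left(-61,2 \right)}}{11764 + 3787} = \frac{\left(\frac{27}{8} + \frac{\left(-1\right)^{2}}{32} + \frac{15}{32} \left(-1\right)\right) + \left(2 - 1\right)}{11764 + 3787} = \frac{\left(\frac{27}{8} + \frac{1}{32} \cdot 1 - \frac{15}{32}\right) + \left(2 - 1\right)}{15551} = \left(\left(\frac{27}{8} + \frac{1}{32} - \frac{15}{32}\right) + 1\right) \frac{1}{15551} = \left(\frac{47}{16} + 1\right) \frac{1}{15551} = \frac{63}{16} \cdot \frac{1}{15551} = \frac{63}{248816}$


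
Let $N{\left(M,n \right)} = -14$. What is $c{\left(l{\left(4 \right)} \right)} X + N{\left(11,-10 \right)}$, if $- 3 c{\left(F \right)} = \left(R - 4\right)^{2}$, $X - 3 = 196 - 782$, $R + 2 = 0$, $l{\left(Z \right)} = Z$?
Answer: $6982$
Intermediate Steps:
$R = -2$ ($R = -2 + 0 = -2$)
$X = -583$ ($X = 3 + \left(196 - 782\right) = 3 - 586 = -583$)
$c{\left(F \right)} = -12$ ($c{\left(F \right)} = - \frac{\left(-2 - 4\right)^{2}}{3} = - \frac{\left(-6\right)^{2}}{3} = \left(- \frac{1}{3}\right) 36 = -12$)
$c{\left(l{\left(4 \right)} \right)} X + N{\left(11,-10 \right)} = \left(-12\right) \left(-583\right) - 14 = 6996 - 14 = 6982$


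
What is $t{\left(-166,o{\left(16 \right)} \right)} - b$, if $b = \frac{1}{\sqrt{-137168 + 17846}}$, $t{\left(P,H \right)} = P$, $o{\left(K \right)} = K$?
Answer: $-166 + \frac{i \sqrt{13258}}{39774} \approx -166.0 + 0.0028949 i$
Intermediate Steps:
$b = - \frac{i \sqrt{13258}}{39774}$ ($b = \frac{1}{\sqrt{-119322}} = \frac{1}{3 i \sqrt{13258}} = - \frac{i \sqrt{13258}}{39774} \approx - 0.0028949 i$)
$t{\left(-166,o{\left(16 \right)} \right)} - b = -166 - - \frac{i \sqrt{13258}}{39774} = -166 + \frac{i \sqrt{13258}}{39774}$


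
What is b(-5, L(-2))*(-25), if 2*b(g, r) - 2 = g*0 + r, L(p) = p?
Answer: 0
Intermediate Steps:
b(g, r) = 1 + r/2 (b(g, r) = 1 + (g*0 + r)/2 = 1 + (0 + r)/2 = 1 + r/2)
b(-5, L(-2))*(-25) = (1 + (1/2)*(-2))*(-25) = (1 - 1)*(-25) = 0*(-25) = 0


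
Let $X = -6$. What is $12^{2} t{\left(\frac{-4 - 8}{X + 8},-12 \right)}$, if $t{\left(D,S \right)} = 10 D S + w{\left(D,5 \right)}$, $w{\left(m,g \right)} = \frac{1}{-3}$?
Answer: $103632$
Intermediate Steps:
$w{\left(m,g \right)} = - \frac{1}{3}$
$t{\left(D,S \right)} = - \frac{1}{3} + 10 D S$ ($t{\left(D,S \right)} = 10 D S - \frac{1}{3} = - \frac{1}{3} + 10 D S$)
$12^{2} t{\left(\frac{-4 - 8}{X + 8},-12 \right)} = 12^{2} \left(- \frac{1}{3} + 10 \frac{-4 - 8}{-6 + 8} \left(-12\right)\right) = 144 \left(- \frac{1}{3} + 10 \left(- \frac{12}{2}\right) \left(-12\right)\right) = 144 \left(- \frac{1}{3} + 10 \left(\left(-12\right) \frac{1}{2}\right) \left(-12\right)\right) = 144 \left(- \frac{1}{3} + 10 \left(-6\right) \left(-12\right)\right) = 144 \left(- \frac{1}{3} + 720\right) = 144 \cdot \frac{2159}{3} = 103632$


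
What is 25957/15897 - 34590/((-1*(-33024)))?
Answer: 51221123/87497088 ≈ 0.58540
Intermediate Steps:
25957/15897 - 34590/((-1*(-33024))) = 25957*(1/15897) - 34590/33024 = 25957/15897 - 34590*1/33024 = 25957/15897 - 5765/5504 = 51221123/87497088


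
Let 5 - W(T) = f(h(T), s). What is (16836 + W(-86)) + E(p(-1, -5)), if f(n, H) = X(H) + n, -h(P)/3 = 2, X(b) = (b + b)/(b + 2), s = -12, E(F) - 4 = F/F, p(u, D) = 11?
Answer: 84248/5 ≈ 16850.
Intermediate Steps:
E(F) = 5 (E(F) = 4 + F/F = 4 + 1 = 5)
X(b) = 2*b/(2 + b) (X(b) = (2*b)/(2 + b) = 2*b/(2 + b))
h(P) = -6 (h(P) = -3*2 = -6)
f(n, H) = n + 2*H/(2 + H) (f(n, H) = 2*H/(2 + H) + n = n + 2*H/(2 + H))
W(T) = 43/5 (W(T) = 5 - (2*(-12) - 6*(2 - 12))/(2 - 12) = 5 - (-24 - 6*(-10))/(-10) = 5 - (-1)*(-24 + 60)/10 = 5 - (-1)*36/10 = 5 - 1*(-18/5) = 5 + 18/5 = 43/5)
(16836 + W(-86)) + E(p(-1, -5)) = (16836 + 43/5) + 5 = 84223/5 + 5 = 84248/5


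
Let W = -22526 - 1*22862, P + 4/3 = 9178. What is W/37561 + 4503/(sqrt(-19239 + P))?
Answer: -45388/37561 - 4503*I*sqrt(90561)/30187 ≈ -1.2084 - 44.89*I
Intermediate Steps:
P = 27530/3 (P = -4/3 + 9178 = 27530/3 ≈ 9176.7)
W = -45388 (W = -22526 - 22862 = -45388)
W/37561 + 4503/(sqrt(-19239 + P)) = -45388/37561 + 4503/(sqrt(-19239 + 27530/3)) = -45388*1/37561 + 4503/(sqrt(-30187/3)) = -45388/37561 + 4503/((I*sqrt(90561)/3)) = -45388/37561 + 4503*(-I*sqrt(90561)/30187) = -45388/37561 - 4503*I*sqrt(90561)/30187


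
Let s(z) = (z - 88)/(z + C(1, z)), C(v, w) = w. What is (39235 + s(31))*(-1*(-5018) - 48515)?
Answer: -105807017961/62 ≈ -1.7066e+9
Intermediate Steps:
s(z) = (-88 + z)/(2*z) (s(z) = (z - 88)/(z + z) = (-88 + z)/((2*z)) = (-88 + z)*(1/(2*z)) = (-88 + z)/(2*z))
(39235 + s(31))*(-1*(-5018) - 48515) = (39235 + (1/2)*(-88 + 31)/31)*(-1*(-5018) - 48515) = (39235 + (1/2)*(1/31)*(-57))*(5018 - 48515) = (39235 - 57/62)*(-43497) = (2432513/62)*(-43497) = -105807017961/62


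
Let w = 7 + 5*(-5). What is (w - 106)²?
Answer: 15376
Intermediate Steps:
w = -18 (w = 7 - 25 = -18)
(w - 106)² = (-18 - 106)² = (-124)² = 15376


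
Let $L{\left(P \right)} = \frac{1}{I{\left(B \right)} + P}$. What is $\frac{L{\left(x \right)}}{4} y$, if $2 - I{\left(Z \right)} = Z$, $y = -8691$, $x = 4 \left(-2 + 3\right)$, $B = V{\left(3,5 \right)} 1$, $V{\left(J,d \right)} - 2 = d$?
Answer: $\frac{8691}{4} \approx 2172.8$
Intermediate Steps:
$V{\left(J,d \right)} = 2 + d$
$B = 7$ ($B = \left(2 + 5\right) 1 = 7 \cdot 1 = 7$)
$x = 4$ ($x = 4 \cdot 1 = 4$)
$I{\left(Z \right)} = 2 - Z$
$L{\left(P \right)} = \frac{1}{-5 + P}$ ($L{\left(P \right)} = \frac{1}{\left(2 - 7\right) + P} = \frac{1}{-5 + P}$)
$\frac{L{\left(x \right)}}{4} y = \frac{1}{\left(-5 + 4\right) 4} \left(-8691\right) = \frac{1}{-1} \cdot \frac{1}{4} \left(-8691\right) = \left(-1\right) \frac{1}{4} \left(-8691\right) = \left(- \frac{1}{4}\right) \left(-8691\right) = \frac{8691}{4}$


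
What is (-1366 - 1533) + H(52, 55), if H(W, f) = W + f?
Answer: -2792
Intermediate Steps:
(-1366 - 1533) + H(52, 55) = (-1366 - 1533) + (52 + 55) = -2899 + 107 = -2792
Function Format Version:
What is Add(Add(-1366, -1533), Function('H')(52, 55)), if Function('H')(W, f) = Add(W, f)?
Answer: -2792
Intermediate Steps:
Add(Add(-1366, -1533), Function('H')(52, 55)) = Add(Add(-1366, -1533), Add(52, 55)) = Add(-2899, 107) = -2792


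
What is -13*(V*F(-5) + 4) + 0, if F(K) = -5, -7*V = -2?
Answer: -234/7 ≈ -33.429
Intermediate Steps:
V = 2/7 (V = -1/7*(-2) = 2/7 ≈ 0.28571)
-13*(V*F(-5) + 4) + 0 = -13*((2/7)*(-5) + 4) + 0 = -13*(-10/7 + 4) + 0 = -13*18/7 + 0 = -234/7 + 0 = -234/7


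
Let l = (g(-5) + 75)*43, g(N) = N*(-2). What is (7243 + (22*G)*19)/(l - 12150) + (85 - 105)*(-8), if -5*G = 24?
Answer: 6769817/42475 ≈ 159.38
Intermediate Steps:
G = -24/5 (G = -⅕*24 = -24/5 ≈ -4.8000)
g(N) = -2*N
l = 3655 (l = (-2*(-5) + 75)*43 = (10 + 75)*43 = 85*43 = 3655)
(7243 + (22*G)*19)/(l - 12150) + (85 - 105)*(-8) = (7243 + (22*(-24/5))*19)/(3655 - 12150) + (85 - 105)*(-8) = (7243 - 528/5*19)/(-8495) - 20*(-8) = (7243 - 10032/5)*(-1/8495) + 160 = (26183/5)*(-1/8495) + 160 = -26183/42475 + 160 = 6769817/42475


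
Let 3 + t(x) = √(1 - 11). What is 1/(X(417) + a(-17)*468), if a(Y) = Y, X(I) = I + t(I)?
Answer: -3771/28440887 - I*√10/56881774 ≈ -0.00013259 - 5.5594e-8*I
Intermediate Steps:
t(x) = -3 + I*√10 (t(x) = -3 + √(1 - 11) = -3 + √(-10) = -3 + I*√10)
X(I) = -3 + I + I*√10 (X(I) = I + (-3 + I*√10) = -3 + I + I*√10)
1/(X(417) + a(-17)*468) = 1/((-3 + 417 + I*√10) - 17*468) = 1/((414 + I*√10) - 7956) = 1/(-7542 + I*√10)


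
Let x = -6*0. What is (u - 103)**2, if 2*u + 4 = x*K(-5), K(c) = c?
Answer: 11025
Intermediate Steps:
x = 0
u = -2 (u = -2 + (0*(-5))/2 = -2 + (1/2)*0 = -2 + 0 = -2)
(u - 103)**2 = (-2 - 103)**2 = (-105)**2 = 11025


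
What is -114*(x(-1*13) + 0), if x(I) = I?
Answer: 1482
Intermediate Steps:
-114*(x(-1*13) + 0) = -114*(-1*13 + 0) = -114*(-13 + 0) = -114*(-13) = 1482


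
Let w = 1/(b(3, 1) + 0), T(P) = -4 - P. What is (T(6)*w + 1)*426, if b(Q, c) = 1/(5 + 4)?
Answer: -37914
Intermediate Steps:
b(Q, c) = 1/9
w = 9 (w = 1/(1/9 + 0) = 1/(1/9) = 9)
(T(6)*w + 1)*426 = ((-4 - 1*6)*9 + 1)*426 = ((-4 - 6)*9 + 1)*426 = (-10*9 + 1)*426 = (-90 + 1)*426 = -89*426 = -37914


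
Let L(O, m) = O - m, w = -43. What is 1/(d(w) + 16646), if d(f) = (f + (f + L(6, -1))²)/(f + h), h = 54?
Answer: 11/184359 ≈ 5.9666e-5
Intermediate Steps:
d(f) = (f + (7 + f)²)/(54 + f) (d(f) = (f + (f + (6 - 1*(-1)))²)/(f + 54) = (f + (f + (6 + 1))²)/(54 + f) = (f + (f + 7)²)/(54 + f) = (f + (7 + f)²)/(54 + f))
1/(d(w) + 16646) = 1/((-43 + (7 - 43)²)/(54 - 43) + 16646) = 1/((-43 + (-36)²)/11 + 16646) = 1/((-43 + 1296)/11 + 16646) = 1/((1/11)*1253 + 16646) = 1/(1253/11 + 16646) = 1/(184359/11) = 11/184359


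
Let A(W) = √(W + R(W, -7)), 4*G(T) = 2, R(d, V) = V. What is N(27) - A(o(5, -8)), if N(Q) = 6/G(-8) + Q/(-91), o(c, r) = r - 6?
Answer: 1065/91 - I*√21 ≈ 11.703 - 4.5826*I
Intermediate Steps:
o(c, r) = -6 + r
G(T) = ½ (G(T) = (¼)*2 = ½)
A(W) = √(-7 + W) (A(W) = √(W - 7) = √(-7 + W))
N(Q) = 12 - Q/91 (N(Q) = 6/(½) + Q/(-91) = 6*2 + Q*(-1/91) = 12 - Q/91)
N(27) - A(o(5, -8)) = (12 - 1/91*27) - √(-7 + (-6 - 8)) = (12 - 27/91) - √(-7 - 14) = 1065/91 - √(-21) = 1065/91 - I*√21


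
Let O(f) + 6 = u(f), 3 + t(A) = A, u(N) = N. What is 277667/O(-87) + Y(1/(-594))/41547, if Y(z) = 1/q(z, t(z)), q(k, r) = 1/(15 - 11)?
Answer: -124045489/41547 ≈ -2985.7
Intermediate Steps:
t(A) = -3 + A
q(k, r) = ¼ (q(k, r) = 1/4 = ¼)
O(f) = -6 + f
Y(z) = 4 (Y(z) = 1/(¼) = 4)
277667/O(-87) + Y(1/(-594))/41547 = 277667/(-6 - 87) + 4/41547 = 277667/(-93) + 4*(1/41547) = 277667*(-1/93) + 4/41547 = -8957/3 + 4/41547 = -124045489/41547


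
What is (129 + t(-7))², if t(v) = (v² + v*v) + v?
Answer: 48400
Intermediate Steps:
t(v) = v + 2*v² (t(v) = (v² + v²) + v = 2*v² + v = v + 2*v²)
(129 + t(-7))² = (129 - 7*(1 + 2*(-7)))² = (129 - 7*(1 - 14))² = (129 - 7*(-13))² = (129 + 91)² = 220² = 48400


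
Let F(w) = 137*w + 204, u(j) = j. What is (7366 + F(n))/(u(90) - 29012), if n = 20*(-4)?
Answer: 1695/14461 ≈ 0.11721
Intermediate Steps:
n = -80
F(w) = 204 + 137*w
(7366 + F(n))/(u(90) - 29012) = (7366 + (204 + 137*(-80)))/(90 - 29012) = (7366 + (204 - 10960))/(-28922) = (7366 - 10756)*(-1/28922) = -3390*(-1/28922) = 1695/14461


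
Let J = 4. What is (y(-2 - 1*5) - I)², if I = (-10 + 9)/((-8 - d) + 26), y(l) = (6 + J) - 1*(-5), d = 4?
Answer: 44521/196 ≈ 227.15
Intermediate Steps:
y(l) = 15 (y(l) = (6 + 4) - 1*(-5) = 10 + 5 = 15)
I = -1/14 (I = (-10 + 9)/((-8 - 1*4) + 26) = -1/((-8 - 4) + 26) = -1/(-12 + 26) = -1/14 ≈ -0.071429)
(y(-2 - 1*5) - I)² = (15 - 1*(-1/14))² = (15 + 1/14)² = (211/14)² = 44521/196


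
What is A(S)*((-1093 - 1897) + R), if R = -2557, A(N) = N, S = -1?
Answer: 5547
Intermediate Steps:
A(S)*((-1093 - 1897) + R) = -((-1093 - 1897) - 2557) = -(-2990 - 2557) = -1*(-5547) = 5547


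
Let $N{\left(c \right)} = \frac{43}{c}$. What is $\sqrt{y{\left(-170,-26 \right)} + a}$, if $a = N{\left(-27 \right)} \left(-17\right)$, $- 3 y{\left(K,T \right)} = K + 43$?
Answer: $\frac{\sqrt{5622}}{9} \approx 8.3311$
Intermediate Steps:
$y{\left(K,T \right)} = - \frac{43}{3} - \frac{K}{3}$ ($y{\left(K,T \right)} = - \frac{K + 43}{3} = - \frac{43 + K}{3} = - \frac{43}{3} - \frac{K}{3}$)
$a = \frac{731}{27}$ ($a = \frac{43}{-27} \left(-17\right) = 43 \left(- \frac{1}{27}\right) \left(-17\right) = \left(- \frac{43}{27}\right) \left(-17\right) = \frac{731}{27} \approx 27.074$)
$\sqrt{y{\left(-170,-26 \right)} + a} = \sqrt{\left(- \frac{43}{3} - - \frac{170}{3}\right) + \frac{731}{27}} = \sqrt{\left(- \frac{43}{3} + \frac{170}{3}\right) + \frac{731}{27}} = \sqrt{\frac{127}{3} + \frac{731}{27}} = \sqrt{\frac{1874}{27}} = \frac{\sqrt{5622}}{9}$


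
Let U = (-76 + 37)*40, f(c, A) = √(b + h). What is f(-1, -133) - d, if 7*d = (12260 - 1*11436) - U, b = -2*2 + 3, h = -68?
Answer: -2384/7 + I*√69 ≈ -340.57 + 8.3066*I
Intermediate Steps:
b = -1 (b = -4 + 3 = -1)
f(c, A) = I*√69 (f(c, A) = √(-1 - 68) = √(-69) = I*√69)
U = -1560 (U = -39*40 = -1560)
d = 2384/7 (d = ((12260 - 1*11436) - 1*(-1560))/7 = ((12260 - 11436) + 1560)/7 = (824 + 1560)/7 = (⅐)*2384 = 2384/7 ≈ 340.57)
f(-1, -133) - d = I*√69 - 1*2384/7 = I*√69 - 2384/7 = -2384/7 + I*√69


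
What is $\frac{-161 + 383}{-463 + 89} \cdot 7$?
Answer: $- \frac{777}{187} \approx -4.1551$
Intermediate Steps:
$\frac{-161 + 383}{-463 + 89} \cdot 7 = \frac{222}{-374} \cdot 7 = 222 \left(- \frac{1}{374}\right) 7 = \left(- \frac{111}{187}\right) 7 = - \frac{777}{187}$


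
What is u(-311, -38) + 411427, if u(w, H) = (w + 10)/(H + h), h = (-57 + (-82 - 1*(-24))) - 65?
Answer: 89691387/218 ≈ 4.1143e+5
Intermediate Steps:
h = -180 (h = (-57 + (-82 + 24)) - 65 = (-57 - 58) - 65 = -115 - 65 = -180)
u(w, H) = (10 + w)/(-180 + H) (u(w, H) = (w + 10)/(H - 180) = (10 + w)/(-180 + H))
u(-311, -38) + 411427 = (10 - 311)/(-180 - 38) + 411427 = -301/(-218) + 411427 = -1/218*(-301) + 411427 = 301/218 + 411427 = 89691387/218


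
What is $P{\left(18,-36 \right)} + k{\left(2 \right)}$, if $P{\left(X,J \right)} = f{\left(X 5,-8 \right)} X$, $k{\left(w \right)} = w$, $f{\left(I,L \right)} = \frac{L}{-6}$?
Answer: $26$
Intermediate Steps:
$f{\left(I,L \right)} = - \frac{L}{6}$ ($f{\left(I,L \right)} = L \left(- \frac{1}{6}\right) = - \frac{L}{6}$)
$P{\left(X,J \right)} = \frac{4 X}{3}$ ($P{\left(X,J \right)} = \left(- \frac{1}{6}\right) \left(-8\right) X = \frac{4 X}{3}$)
$P{\left(18,-36 \right)} + k{\left(2 \right)} = \frac{4}{3} \cdot 18 + 2 = 24 + 2 = 26$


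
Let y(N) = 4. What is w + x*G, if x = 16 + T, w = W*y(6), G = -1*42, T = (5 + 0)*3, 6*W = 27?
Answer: -1284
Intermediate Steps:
W = 9/2 (W = (⅙)*27 = 9/2 ≈ 4.5000)
T = 15 (T = 5*3 = 15)
G = -42
w = 18 (w = (9/2)*4 = 18)
x = 31 (x = 16 + 15 = 31)
w + x*G = 18 + 31*(-42) = 18 - 1302 = -1284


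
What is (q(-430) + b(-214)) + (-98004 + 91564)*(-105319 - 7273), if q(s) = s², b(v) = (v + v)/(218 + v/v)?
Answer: 158835745792/219 ≈ 7.2528e+8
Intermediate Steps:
b(v) = 2*v/219 (b(v) = (2*v)/(218 + 1) = (2*v)/219 = (2*v)*(1/219) = 2*v/219)
(q(-430) + b(-214)) + (-98004 + 91564)*(-105319 - 7273) = ((-430)² + (2/219)*(-214)) + (-98004 + 91564)*(-105319 - 7273) = (184900 - 428/219) - 6440*(-112592) = 40492672/219 + 725092480 = 158835745792/219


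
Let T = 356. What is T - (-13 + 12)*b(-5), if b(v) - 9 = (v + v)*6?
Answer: 305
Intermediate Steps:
b(v) = 9 + 12*v (b(v) = 9 + (v + v)*6 = 9 + (2*v)*6 = 9 + 12*v)
T - (-13 + 12)*b(-5) = 356 - (-13 + 12)*(9 + 12*(-5)) = 356 - (-1)*(9 - 60) = 356 - (-1)*(-51) = 356 - 1*51 = 356 - 51 = 305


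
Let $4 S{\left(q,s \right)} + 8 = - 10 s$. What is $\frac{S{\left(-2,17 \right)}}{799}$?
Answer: $- \frac{89}{1598} \approx -0.055695$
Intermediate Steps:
$S{\left(q,s \right)} = -2 - \frac{5 s}{2}$ ($S{\left(q,s \right)} = -2 + \frac{\left(-10\right) s}{4} = -2 - \frac{5 s}{2}$)
$\frac{S{\left(-2,17 \right)}}{799} = \frac{-2 - \frac{85}{2}}{799} = \left(-2 - \frac{85}{2}\right) \frac{1}{799} = \left(- \frac{89}{2}\right) \frac{1}{799} = - \frac{89}{1598}$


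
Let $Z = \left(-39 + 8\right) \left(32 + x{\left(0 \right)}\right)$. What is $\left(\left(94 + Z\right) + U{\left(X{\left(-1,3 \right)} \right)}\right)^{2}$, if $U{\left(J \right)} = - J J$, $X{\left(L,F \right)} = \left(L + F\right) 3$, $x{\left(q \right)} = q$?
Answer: $872356$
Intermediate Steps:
$X{\left(L,F \right)} = 3 F + 3 L$ ($X{\left(L,F \right)} = \left(F + L\right) 3 = 3 F + 3 L$)
$U{\left(J \right)} = - J^{2}$
$Z = -992$ ($Z = \left(-39 + 8\right) \left(32 + 0\right) = \left(-31\right) 32 = -992$)
$\left(\left(94 + Z\right) + U{\left(X{\left(-1,3 \right)} \right)}\right)^{2} = \left(\left(94 - 992\right) - \left(3 \cdot 3 + 3 \left(-1\right)\right)^{2}\right)^{2} = \left(-898 - \left(9 - 3\right)^{2}\right)^{2} = \left(-898 - 6^{2}\right)^{2} = \left(-898 - 36\right)^{2} = \left(-934\right)^{2} = 872356$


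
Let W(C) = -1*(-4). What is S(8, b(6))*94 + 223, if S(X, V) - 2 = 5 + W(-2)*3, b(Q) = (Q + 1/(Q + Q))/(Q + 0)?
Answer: 2009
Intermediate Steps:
b(Q) = (Q + 1/(2*Q))/Q
W(C) = 4
S(X, V) = 19 (S(X, V) = 2 + (5 + 4*3) = 2 + (5 + 12) = 2 + 17 = 19)
S(8, b(6))*94 + 223 = 19*94 + 223 = 1786 + 223 = 2009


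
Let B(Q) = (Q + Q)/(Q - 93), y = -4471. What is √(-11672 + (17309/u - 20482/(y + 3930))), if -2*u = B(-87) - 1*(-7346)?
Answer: I*√120881513638991770/3222737 ≈ 107.88*I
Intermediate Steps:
B(Q) = 2*Q/(-93 + Q) (B(Q) = (2*Q)/(-93 + Q) = 2*Q/(-93 + Q))
u = -220409/60 (u = -(2*(-87)/(-93 - 87) - 1*(-7346))/2 = -(2*(-87)/(-180) + 7346)/2 = -(2*(-87)*(-1/180) + 7346)/2 = -(29/30 + 7346)/2 = -½*220409/30 = -220409/60 ≈ -3673.5)
√(-11672 + (17309/u - 20482/(y + 3930))) = √(-11672 + (17309/(-220409/60) - 20482/(-4471 + 3930))) = √(-11672 + (17309*(-60/220409) - 20482/(-541))) = √(-11672 + (-1038540/220409 - 20482*(-1/541))) = √(-11672 + (-1038540/220409 + 20482/541)) = √(-11672 + 3952566998/119241269) = √(-1387831524770/119241269) = I*√120881513638991770/3222737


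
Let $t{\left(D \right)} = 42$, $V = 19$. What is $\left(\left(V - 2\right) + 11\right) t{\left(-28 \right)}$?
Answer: $1176$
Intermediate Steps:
$\left(\left(V - 2\right) + 11\right) t{\left(-28 \right)} = \left(\left(19 - 2\right) + 11\right) 42 = \left(17 + 11\right) 42 = 28 \cdot 42 = 1176$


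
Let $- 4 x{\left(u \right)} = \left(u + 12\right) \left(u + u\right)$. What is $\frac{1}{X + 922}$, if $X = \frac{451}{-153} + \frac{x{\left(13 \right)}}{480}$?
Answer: $\frac{9792}{8996045} \approx 0.0010885$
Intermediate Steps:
$x{\left(u \right)} = - \frac{u \left(12 + u\right)}{2}$ ($x{\left(u \right)} = - \frac{\left(u + 12\right) \left(u + u\right)}{4} = - \frac{\left(12 + u\right) 2 u}{4} = - \frac{2 u \left(12 + u\right)}{4} = - \frac{u \left(12 + u\right)}{2}$)
$X = - \frac{32179}{9792}$ ($X = \frac{451}{-153} + \frac{\left(- \frac{1}{2}\right) 13 \left(12 + 13\right)}{480} = 451 \left(- \frac{1}{153}\right) + \left(- \frac{1}{2}\right) 13 \cdot 25 \cdot \frac{1}{480} = - \frac{451}{153} - \frac{65}{192} = - \frac{32179}{9792} \approx -3.2863$)
$\frac{1}{X + 922} = \frac{1}{- \frac{32179}{9792} + 922} = \frac{1}{\frac{8996045}{9792}} = \frac{9792}{8996045}$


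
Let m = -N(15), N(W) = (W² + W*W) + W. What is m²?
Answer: 216225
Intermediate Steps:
N(W) = W + 2*W² (N(W) = (W² + W²) + W = 2*W² + W = W + 2*W²)
m = -465 (m = -15*(1 + 2*15) = -15*(1 + 30) = -15*31 = -1*465 = -465)
m² = (-465)² = 216225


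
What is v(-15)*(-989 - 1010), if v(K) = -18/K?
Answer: -11994/5 ≈ -2398.8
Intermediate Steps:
v(-15)*(-989 - 1010) = (-18/(-15))*(-989 - 1010) = -18*(-1/15)*(-1999) = (6/5)*(-1999) = -11994/5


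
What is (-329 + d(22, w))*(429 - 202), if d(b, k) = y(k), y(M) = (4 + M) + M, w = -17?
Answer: -81493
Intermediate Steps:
y(M) = 4 + 2*M
d(b, k) = 4 + 2*k
(-329 + d(22, w))*(429 - 202) = (-329 + (4 + 2*(-17)))*(429 - 202) = (-329 + (4 - 34))*227 = (-329 - 30)*227 = -359*227 = -81493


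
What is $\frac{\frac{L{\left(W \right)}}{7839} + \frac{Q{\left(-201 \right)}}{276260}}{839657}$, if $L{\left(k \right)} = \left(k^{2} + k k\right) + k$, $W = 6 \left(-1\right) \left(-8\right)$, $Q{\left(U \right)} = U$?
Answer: $\frac{428230307}{606120998688660} \approx 7.0651 \cdot 10^{-7}$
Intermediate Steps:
$W = 48$ ($W = \left(-6\right) \left(-8\right) = 48$)
$L{\left(k \right)} = k + 2 k^{2}$ ($L{\left(k \right)} = \left(k^{2} + k^{2}\right) + k = 2 k^{2} + k = k + 2 k^{2}$)
$\frac{\frac{L{\left(W \right)}}{7839} + \frac{Q{\left(-201 \right)}}{276260}}{839657} = \frac{\frac{48 \left(1 + 2 \cdot 48\right)}{7839} - \frac{201}{276260}}{839657} = \left(48 \left(1 + 96\right) \frac{1}{7839} - \frac{201}{276260}\right) \frac{1}{839657} = \left(48 \cdot 97 \cdot \frac{1}{7839} - \frac{201}{276260}\right) \frac{1}{839657} = \left(4656 \cdot \frac{1}{7839} - \frac{201}{276260}\right) \frac{1}{839657} = \left(\frac{1552}{2613} - \frac{201}{276260}\right) \frac{1}{839657} = \frac{428230307}{721867380} \cdot \frac{1}{839657} = \frac{428230307}{606120998688660}$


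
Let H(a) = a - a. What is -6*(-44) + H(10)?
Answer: 264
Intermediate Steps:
H(a) = 0
-6*(-44) + H(10) = -6*(-44) + 0 = 264 + 0 = 264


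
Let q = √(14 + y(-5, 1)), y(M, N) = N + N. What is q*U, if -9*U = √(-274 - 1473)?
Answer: -4*I*√1747/9 ≈ -18.577*I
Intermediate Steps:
y(M, N) = 2*N
q = 4 (q = √(14 + 2*1) = √(14 + 2) = √16 = 4)
U = -I*√1747/9 (U = -√(-274 - 1473)/9 = -I*√1747/9 ≈ -4.6441*I)
q*U = 4*(-I*√1747/9) = -4*I*√1747/9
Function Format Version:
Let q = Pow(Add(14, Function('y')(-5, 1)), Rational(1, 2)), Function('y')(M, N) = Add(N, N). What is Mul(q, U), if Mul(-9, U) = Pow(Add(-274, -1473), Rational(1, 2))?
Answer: Mul(Rational(-4, 9), I, Pow(1747, Rational(1, 2))) ≈ Mul(-18.577, I)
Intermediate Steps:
Function('y')(M, N) = Mul(2, N)
q = 4 (q = Pow(Add(14, Mul(2, 1)), Rational(1, 2)) = Pow(Add(14, 2), Rational(1, 2)) = Pow(16, Rational(1, 2)) = 4)
U = Mul(Rational(-1, 9), I, Pow(1747, Rational(1, 2))) (U = Mul(Rational(-1, 9), Pow(Add(-274, -1473), Rational(1, 2))) = Mul(Rational(-1, 9), Pow(-1747, Rational(1, 2))) = Mul(Rational(-1, 9), Mul(I, Pow(1747, Rational(1, 2)))) = Mul(Rational(-1, 9), I, Pow(1747, Rational(1, 2))) ≈ Mul(-4.6441, I))
Mul(q, U) = Mul(4, Mul(Rational(-1, 9), I, Pow(1747, Rational(1, 2)))) = Mul(Rational(-4, 9), I, Pow(1747, Rational(1, 2)))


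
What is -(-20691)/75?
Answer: 6897/25 ≈ 275.88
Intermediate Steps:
-(-20691)/75 = -627*(-11/25) = 6897/25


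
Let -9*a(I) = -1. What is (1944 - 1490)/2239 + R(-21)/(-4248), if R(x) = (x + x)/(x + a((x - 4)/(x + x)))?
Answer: 20096053/99339952 ≈ 0.20230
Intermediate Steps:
a(I) = ⅑ (a(I) = -⅑*(-1) = ⅑)
R(x) = 2*x/(⅑ + x) (R(x) = (x + x)/(x + ⅑) = (2*x)/(⅑ + x) = 2*x/(⅑ + x))
(1944 - 1490)/2239 + R(-21)/(-4248) = (1944 - 1490)/2239 + (18*(-21)/(1 + 9*(-21)))/(-4248) = 454*(1/2239) + (18*(-21)/(1 - 189))*(-1/4248) = 454/2239 + (18*(-21)/(-188))*(-1/4248) = 454/2239 + (18*(-21)*(-1/188))*(-1/4248) = 454/2239 + (189/94)*(-1/4248) = 454/2239 - 21/44368 = 20096053/99339952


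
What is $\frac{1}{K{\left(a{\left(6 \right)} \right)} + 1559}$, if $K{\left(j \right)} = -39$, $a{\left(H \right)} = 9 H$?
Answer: $\frac{1}{1520} \approx 0.00065789$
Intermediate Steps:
$\frac{1}{K{\left(a{\left(6 \right)} \right)} + 1559} = \frac{1}{-39 + 1559} = \frac{1}{1520}$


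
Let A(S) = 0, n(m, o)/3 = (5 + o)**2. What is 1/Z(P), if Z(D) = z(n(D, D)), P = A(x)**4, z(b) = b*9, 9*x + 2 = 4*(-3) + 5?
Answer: 1/675 ≈ 0.0014815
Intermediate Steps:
x = -1 (x = -2/9 + (4*(-3) + 5)/9 = -2/9 + (-12 + 5)/9 = -2/9 + (1/9)*(-7) = -2/9 - 7/9 = -1)
n(m, o) = 3*(5 + o)**2
z(b) = 9*b
P = 0 (P = 0**4 = 0)
Z(D) = 27*(5 + D)**2 (Z(D) = 9*(3*(5 + D)**2) = 27*(5 + D)**2)
1/Z(P) = 1/(27*(5 + 0)**2) = 1/(27*5**2) = 1/(27*25) = 1/675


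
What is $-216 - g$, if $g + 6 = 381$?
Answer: $-591$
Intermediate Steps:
$g = 375$ ($g = -6 + 381 = 375$)
$-216 - g = -216 - 375 = -591$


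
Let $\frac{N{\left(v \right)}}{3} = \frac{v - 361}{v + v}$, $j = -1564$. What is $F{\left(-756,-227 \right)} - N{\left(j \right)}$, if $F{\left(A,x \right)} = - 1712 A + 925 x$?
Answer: $\frac{3391675241}{3128} \approx 1.0843 \cdot 10^{6}$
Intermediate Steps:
$N{\left(v \right)} = \frac{3 \left(-361 + v\right)}{2 v}$ ($N{\left(v \right)} = 3 \frac{v - 361}{v + v} = 3 \frac{-361 + v}{2 v} = \frac{3 \left(-361 + v\right)}{2 v}$)
$F{\left(-756,-227 \right)} - N{\left(j \right)} = \left(\left(-1712\right) \left(-756\right) + 925 \left(-227\right)\right) - \frac{3 \left(-361 - 1564\right)}{2 \left(-1564\right)} = \left(1294272 - 209975\right) - \frac{3}{2} \left(- \frac{1}{1564}\right) \left(-1925\right) = 1084297 - \frac{5775}{3128} = \frac{3391675241}{3128}$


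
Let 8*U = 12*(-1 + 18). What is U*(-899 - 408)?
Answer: -66657/2 ≈ -33329.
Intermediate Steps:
U = 51/2 (U = (12*(-1 + 18))/8 = (12*17)/8 = (⅛)*204 = 51/2 ≈ 25.500)
U*(-899 - 408) = 51*(-899 - 408)/2 = (51/2)*(-1307) = -66657/2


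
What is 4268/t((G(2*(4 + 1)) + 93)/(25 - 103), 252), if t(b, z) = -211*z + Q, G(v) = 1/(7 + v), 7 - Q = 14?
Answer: -4268/53179 ≈ -0.080257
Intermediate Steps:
Q = -7 (Q = 7 - 1*14 = 7 - 14 = -7)
t(b, z) = -7 - 211*z (t(b, z) = -211*z - 7 = -7 - 211*z)
4268/t((G(2*(4 + 1)) + 93)/(25 - 103), 252) = 4268/(-7 - 211*252) = 4268/(-7 - 53172) = 4268/(-53179) = 4268*(-1/53179) = -4268/53179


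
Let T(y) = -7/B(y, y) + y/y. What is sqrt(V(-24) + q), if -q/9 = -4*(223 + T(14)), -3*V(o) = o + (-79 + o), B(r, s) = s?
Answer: sqrt(72795)/3 ≈ 89.935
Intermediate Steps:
V(o) = 79/3 - 2*o/3 (V(o) = -(o + (-79 + o))/3 = -(-79 + 2*o)/3 = 79/3 - 2*o/3)
T(y) = 1 - 7/y (T(y) = -7/y + y/y = -7/y + 1 = 1 - 7/y)
q = 8046 (q = -(-36)*(223 + (-7 + 14)/14) = -(-36)*(223 + (1/14)*7) = -(-36)*(223 + 1/2) = -(-36)*447/2 = -9*(-894) = 8046)
sqrt(V(-24) + q) = sqrt((79/3 - 2/3*(-24)) + 8046) = sqrt((79/3 + 16) + 8046) = sqrt(127/3 + 8046) = sqrt(24265/3) = sqrt(72795)/3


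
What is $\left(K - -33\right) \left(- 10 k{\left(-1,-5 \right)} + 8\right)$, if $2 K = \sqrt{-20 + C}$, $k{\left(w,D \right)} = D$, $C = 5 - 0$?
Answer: $1914 + 29 i \sqrt{15} \approx 1914.0 + 112.32 i$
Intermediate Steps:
$C = 5$ ($C = 5 + 0 = 5$)
$K = \frac{i \sqrt{15}}{2}$ ($K = \frac{\sqrt{-20 + 5}}{2} = \frac{\sqrt{-15}}{2} = \frac{i \sqrt{15}}{2} \approx 1.9365 i$)
$\left(K - -33\right) \left(- 10 k{\left(-1,-5 \right)} + 8\right) = \left(\frac{i \sqrt{15}}{2} - -33\right) \left(\left(-10\right) \left(-5\right) + 8\right) = \left(\frac{i \sqrt{15}}{2} + 33\right) \left(50 + 8\right) = \left(33 + \frac{i \sqrt{15}}{2}\right) 58 = 1914 + 29 i \sqrt{15}$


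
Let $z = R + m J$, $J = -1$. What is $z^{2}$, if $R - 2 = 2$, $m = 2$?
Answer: $4$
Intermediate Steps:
$R = 4$ ($R = 2 + 2 = 4$)
$z = 2$ ($z = 4 + 2 \left(-1\right) = 4 - 2 = 2$)
$z^{2} = 2^{2} = 4$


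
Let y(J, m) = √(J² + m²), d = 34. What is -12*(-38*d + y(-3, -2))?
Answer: 15504 - 12*√13 ≈ 15461.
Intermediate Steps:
-12*(-38*d + y(-3, -2)) = -12*(-38*34 + √((-3)² + (-2)²)) = -12*(-1292 + √(9 + 4)) = -12*(-1292 + √13) = 15504 - 12*√13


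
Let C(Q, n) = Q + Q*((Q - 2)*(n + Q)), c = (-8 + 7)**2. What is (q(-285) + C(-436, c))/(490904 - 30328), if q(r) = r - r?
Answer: -20767879/115144 ≈ -180.36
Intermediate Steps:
q(r) = 0
c = 1 (c = (-1)**2 = 1)
C(Q, n) = Q + Q*(-2 + Q)*(Q + n) (C(Q, n) = Q + Q*((-2 + Q)*(Q + n)) = Q + Q*(-2 + Q)*(Q + n))
(q(-285) + C(-436, c))/(490904 - 30328) = (0 - 436*(1 + (-436)**2 - 2*(-436) - 2*1 - 436*1))/(490904 - 30328) = (0 - 436*(1 + 190096 + 872 - 2 - 436))/460576 = (0 - 436*190531)*(1/460576) = (0 - 83071516)*(1/460576) = -83071516*1/460576 = -20767879/115144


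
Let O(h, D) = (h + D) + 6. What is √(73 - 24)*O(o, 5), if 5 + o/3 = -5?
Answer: -133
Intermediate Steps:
o = -30 (o = -15 + 3*(-5) = -15 - 15 = -30)
O(h, D) = 6 + D + h (O(h, D) = (D + h) + 6 = 6 + D + h)
√(73 - 24)*O(o, 5) = √(73 - 24)*(6 + 5 - 30) = √49*(-19) = 7*(-19) = -133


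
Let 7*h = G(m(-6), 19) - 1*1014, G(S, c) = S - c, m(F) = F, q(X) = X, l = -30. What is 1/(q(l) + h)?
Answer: -7/1249 ≈ -0.0056045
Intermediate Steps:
h = -1039/7 (h = ((-6 - 1*19) - 1*1014)/7 = ((-6 - 19) - 1014)/7 = (-25 - 1014)/7 = (1/7)*(-1039) = -1039/7 ≈ -148.43)
1/(q(l) + h) = 1/(-30 - 1039/7) = 1/(-1249/7) = -7/1249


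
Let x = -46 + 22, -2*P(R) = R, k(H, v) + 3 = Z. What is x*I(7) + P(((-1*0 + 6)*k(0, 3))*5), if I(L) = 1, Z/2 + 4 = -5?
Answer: 291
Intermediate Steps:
Z = -18 (Z = -8 + 2*(-5) = -8 - 10 = -18)
k(H, v) = -21 (k(H, v) = -3 - 18 = -21)
P(R) = -R/2
x = -24
x*I(7) + P(((-1*0 + 6)*k(0, 3))*5) = -24*1 - (-1*0 + 6)*(-21)*5/2 = -24 - (0 + 6)*(-21)*5/2 = -24 - 6*(-21)*5/2 = -24 - (-63)*5 = -24 - 1/2*(-630) = -24 + 315 = 291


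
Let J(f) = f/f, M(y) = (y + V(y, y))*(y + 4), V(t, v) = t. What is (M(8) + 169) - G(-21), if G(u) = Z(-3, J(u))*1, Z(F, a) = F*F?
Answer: 352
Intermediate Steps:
M(y) = 2*y*(4 + y) (M(y) = (y + y)*(y + 4) = (2*y)*(4 + y) = 2*y*(4 + y))
J(f) = 1
Z(F, a) = F**2
G(u) = 9 (G(u) = (-3)**2*1 = 9*1 = 9)
(M(8) + 169) - G(-21) = (2*8*(4 + 8) + 169) - 1*9 = (2*8*12 + 169) - 9 = (192 + 169) - 9 = 361 - 9 = 352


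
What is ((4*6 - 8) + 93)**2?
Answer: 11881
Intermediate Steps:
((4*6 - 8) + 93)**2 = ((24 - 8) + 93)**2 = (16 + 93)**2 = 109**2 = 11881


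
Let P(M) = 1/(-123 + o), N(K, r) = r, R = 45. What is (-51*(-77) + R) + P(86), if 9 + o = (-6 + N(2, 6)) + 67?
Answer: 258179/65 ≈ 3972.0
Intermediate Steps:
o = 58 (o = -9 + ((-6 + 6) + 67) = -9 + (0 + 67) = -9 + 67 = 58)
P(M) = -1/65 (P(M) = 1/(-123 + 58) = 1/(-65) = -1/65)
(-51*(-77) + R) + P(86) = (-51*(-77) + 45) - 1/65 = (3927 + 45) - 1/65 = 3972 - 1/65 = 258179/65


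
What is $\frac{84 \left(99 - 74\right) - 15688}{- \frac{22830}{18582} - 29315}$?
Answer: $\frac{10520509}{22698090} \approx 0.4635$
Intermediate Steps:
$\frac{84 \left(99 - 74\right) - 15688}{- \frac{22830}{18582} - 29315} = \frac{84 \cdot 25 - 15688}{\left(-22830\right) \frac{1}{18582} - 29315} = \frac{2100 - 15688}{- \frac{3805}{3097} - 29315} = - \frac{13588}{- \frac{90792360}{3097}} = \left(-13588\right) \left(- \frac{3097}{90792360}\right) = \frac{10520509}{22698090}$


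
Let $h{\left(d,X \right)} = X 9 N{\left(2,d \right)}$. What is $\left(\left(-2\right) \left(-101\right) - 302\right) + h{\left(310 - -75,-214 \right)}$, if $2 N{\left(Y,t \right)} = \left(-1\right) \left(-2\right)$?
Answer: $-2026$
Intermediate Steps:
$N{\left(Y,t \right)} = 1$ ($N{\left(Y,t \right)} = \frac{\left(-1\right) \left(-2\right)}{2} = \frac{1}{2} \cdot 2 = 1$)
$h{\left(d,X \right)} = 9 X$ ($h{\left(d,X \right)} = X 9 \cdot 1 = 9 X 1 = 9 X$)
$\left(\left(-2\right) \left(-101\right) - 302\right) + h{\left(310 - -75,-214 \right)} = \left(\left(-2\right) \left(-101\right) - 302\right) + 9 \left(-214\right) = \left(202 - 302\right) - 1926 = -100 - 1926 = -2026$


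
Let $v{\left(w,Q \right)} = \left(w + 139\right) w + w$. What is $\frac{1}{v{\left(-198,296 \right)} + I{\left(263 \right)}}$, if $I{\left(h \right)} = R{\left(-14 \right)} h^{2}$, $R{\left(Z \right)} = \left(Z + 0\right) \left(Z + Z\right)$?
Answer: $\frac{1}{27125732} \approx 3.6865 \cdot 10^{-8}$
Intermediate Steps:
$R{\left(Z \right)} = 2 Z^{2}$ ($R{\left(Z \right)} = Z 2 Z = 2 Z^{2}$)
$v{\left(w,Q \right)} = w + w \left(139 + w\right)$ ($v{\left(w,Q \right)} = \left(139 + w\right) w + w = w \left(139 + w\right) + w = w + w \left(139 + w\right)$)
$I{\left(h \right)} = 392 h^{2}$ ($I{\left(h \right)} = 2 \left(-14\right)^{2} h^{2} = 2 \cdot 196 h^{2} = 392 h^{2}$)
$\frac{1}{v{\left(-198,296 \right)} + I{\left(263 \right)}} = \frac{1}{- 198 \left(140 - 198\right) + 392 \cdot 263^{2}} = \frac{1}{\left(-198\right) \left(-58\right) + 392 \cdot 69169} = \frac{1}{11484 + 27114248} = \frac{1}{27125732}$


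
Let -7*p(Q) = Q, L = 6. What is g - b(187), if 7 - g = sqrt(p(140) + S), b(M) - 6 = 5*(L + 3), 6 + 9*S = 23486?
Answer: -44 - 10*sqrt(233)/3 ≈ -94.881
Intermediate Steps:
S = 23480/9 (S = -2/3 + (1/9)*23486 = -2/3 + 23486/9 = 23480/9 ≈ 2608.9)
p(Q) = -Q/7
b(M) = 51 (b(M) = 6 + 5*(6 + 3) = 6 + 5*9 = 6 + 45 = 51)
g = 7 - 10*sqrt(233)/3 (g = 7 - sqrt(-1/7*140 + 23480/9) = 7 - sqrt(-20 + 23480/9) = 7 - sqrt(23300/9) = 7 - 10*sqrt(233)/3 ≈ -43.881)
g - b(187) = (7 - 10*sqrt(233)/3) - 1*51 = (7 - 10*sqrt(233)/3) - 51 = -44 - 10*sqrt(233)/3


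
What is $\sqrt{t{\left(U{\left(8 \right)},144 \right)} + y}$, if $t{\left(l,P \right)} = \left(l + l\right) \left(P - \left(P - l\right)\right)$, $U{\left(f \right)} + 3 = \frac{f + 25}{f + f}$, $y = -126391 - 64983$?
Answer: $\frac{i \sqrt{48991294}}{16} \approx 437.46 i$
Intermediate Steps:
$y = -191374$
$U{\left(f \right)} = -3 + \frac{25 + f}{2 f}$ ($U{\left(f \right)} = -3 + \frac{f + 25}{f + f} = -3 + \frac{25 + f}{2 f}$)
$t{\left(l,P \right)} = 2 l^{2}$ ($t{\left(l,P \right)} = 2 l l = 2 l^{2}$)
$\sqrt{t{\left(U{\left(8 \right)},144 \right)} + y} = \sqrt{2 \left(\frac{5 \left(5 - 8\right)}{2 \cdot 8}\right)^{2} - 191374} = \sqrt{2 \left(\frac{5}{2} \cdot \frac{1}{8} \left(5 - 8\right)\right)^{2} - 191374} = \sqrt{2 \left(\frac{5}{2} \cdot \frac{1}{8} \left(-3\right)\right)^{2} - 191374} = \sqrt{2 \left(- \frac{15}{16}\right)^{2} - 191374} = \sqrt{2 \cdot \frac{225}{256} - 191374} = \sqrt{\frac{225}{128} - 191374} = \sqrt{- \frac{24495647}{128}} = \frac{i \sqrt{48991294}}{16}$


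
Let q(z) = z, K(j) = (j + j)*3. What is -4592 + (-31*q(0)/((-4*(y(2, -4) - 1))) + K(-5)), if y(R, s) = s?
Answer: -4622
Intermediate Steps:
K(j) = 6*j (K(j) = (2*j)*3 = 6*j)
-4592 + (-31*q(0)/((-4*(y(2, -4) - 1))) + K(-5)) = -4592 + (-0/((-4*(-4 - 1))) + 6*(-5)) = -4592 + (-0/((-4*(-5))) - 30) = -4592 + (-0/20 - 30) = -4592 + (-31*0 - 30) = -4592 + (0 - 30) = -4592 - 30 = -4622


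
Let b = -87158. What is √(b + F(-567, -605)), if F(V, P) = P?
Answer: I*√87763 ≈ 296.25*I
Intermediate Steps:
√(b + F(-567, -605)) = √(-87158 - 605) = √(-87763) = I*√87763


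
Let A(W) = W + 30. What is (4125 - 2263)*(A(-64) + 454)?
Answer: 782040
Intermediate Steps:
A(W) = 30 + W
(4125 - 2263)*(A(-64) + 454) = (4125 - 2263)*((30 - 64) + 454) = 1862*(-34 + 454) = 1862*420 = 782040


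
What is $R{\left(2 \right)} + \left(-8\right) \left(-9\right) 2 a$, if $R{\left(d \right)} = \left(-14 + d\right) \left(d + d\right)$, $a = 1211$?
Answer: $174336$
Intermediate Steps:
$R{\left(d \right)} = 2 d \left(-14 + d\right)$ ($R{\left(d \right)} = \left(-14 + d\right) 2 d = 2 d \left(-14 + d\right)$)
$R{\left(2 \right)} + \left(-8\right) \left(-9\right) 2 a = 2 \cdot 2 \left(-14 + 2\right) + \left(-8\right) \left(-9\right) 2 \cdot 1211 = 2 \cdot 2 \left(-12\right) + 72 \cdot 2 \cdot 1211 = -48 + 144 \cdot 1211 = -48 + 174384 = 174336$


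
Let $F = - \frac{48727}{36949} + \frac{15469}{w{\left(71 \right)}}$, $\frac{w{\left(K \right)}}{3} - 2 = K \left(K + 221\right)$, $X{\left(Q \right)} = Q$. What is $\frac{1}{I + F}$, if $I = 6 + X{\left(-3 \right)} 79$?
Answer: $- \frac{2298301698}{533367045011} \approx -0.004309$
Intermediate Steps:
$w{\left(K \right)} = 6 + 3 K \left(221 + K\right)$ ($w{\left(K \right)} = 6 + 3 K \left(K + 221\right) = 6 + 3 K \left(221 + K\right)$)
$I = -231$ ($I = 6 - 237 = -231$)
$F = - \frac{2459352773}{2298301698}$ ($F = - \frac{48727}{36949} + \frac{15469}{6 + 3 \cdot 71^{2} + 663 \cdot 71} = \left(-48727\right) \frac{1}{36949} + \frac{15469}{6 + 3 \cdot 5041 + 47073} = - \frac{48727}{36949} + \frac{15469}{6 + 15123 + 47073} = - \frac{48727}{36949} + \frac{15469}{62202} = - \frac{2459352773}{2298301698} \approx -1.0701$)
$\frac{1}{I + F} = \frac{1}{-231 - \frac{2459352773}{2298301698}} = \frac{1}{- \frac{533367045011}{2298301698}} = - \frac{2298301698}{533367045011}$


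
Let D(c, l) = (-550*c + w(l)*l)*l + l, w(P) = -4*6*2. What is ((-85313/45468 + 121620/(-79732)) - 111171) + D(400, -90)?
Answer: 17491794961069147/906313644 ≈ 1.9300e+7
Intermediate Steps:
w(P) = -48 (w(P) = -24*2 = -48)
D(c, l) = l + l*(-550*c - 48*l) (D(c, l) = (-550*c - 48*l)*l + l = l*(-550*c - 48*l) + l = l + l*(-550*c - 48*l))
((-85313/45468 + 121620/(-79732)) - 111171) + D(400, -90) = ((-85313/45468 + 121620/(-79732)) - 111171) - 90*(1 - 550*400 - 48*(-90)) = ((-85313*1/45468 + 121620*(-1/79732)) - 111171) - 90*(1 - 220000 + 4320) = ((-85313/45468 - 30405/19933) - 111171) - 90*(-215679) = (-3082998569/906313644 - 111171) + 19411110 = -100758877115693/906313644 + 19411110 = 17491794961069147/906313644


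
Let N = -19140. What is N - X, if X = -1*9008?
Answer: -10132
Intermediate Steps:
X = -9008
N - X = -19140 - 1*(-9008) = -19140 + 9008 = -10132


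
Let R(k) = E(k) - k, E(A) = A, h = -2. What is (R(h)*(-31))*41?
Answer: 0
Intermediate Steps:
R(k) = 0 (R(k) = k - k = 0)
(R(h)*(-31))*41 = (0*(-31))*41 = 0*41 = 0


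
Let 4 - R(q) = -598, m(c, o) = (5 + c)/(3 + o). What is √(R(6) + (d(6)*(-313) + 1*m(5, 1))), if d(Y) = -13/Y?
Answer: 2*√2886/3 ≈ 35.814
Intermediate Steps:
m(c, o) = (5 + c)/(3 + o)
R(q) = 602 (R(q) = 4 - 1*(-598) = 4 + 598 = 602)
√(R(6) + (d(6)*(-313) + 1*m(5, 1))) = √(602 + (-13/6*(-313) + 1*((5 + 5)/(3 + 1)))) = √(602 + (-13*⅙*(-313) + 1*(10/4))) = √(602 + (-13/6*(-313) + 1*((¼)*10))) = √(602 + (4069/6 + 1*(5/2))) = √(602 + (4069/6 + 5/2)) = √(602 + 2042/3) = √(3848/3) = 2*√2886/3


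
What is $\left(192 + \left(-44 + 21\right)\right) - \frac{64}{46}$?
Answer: $\frac{3855}{23} \approx 167.61$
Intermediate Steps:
$\left(192 + \left(-44 + 21\right)\right) - \frac{64}{46} = \left(192 - 23\right) - 64 \cdot \frac{1}{46} = 169 - \frac{32}{23} = \frac{3855}{23}$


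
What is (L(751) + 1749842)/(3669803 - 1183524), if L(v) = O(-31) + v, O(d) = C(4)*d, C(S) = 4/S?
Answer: 1750562/2486279 ≈ 0.70409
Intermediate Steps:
O(d) = d (O(d) = (4/4)*d = (4*(¼))*d = 1*d = d)
L(v) = -31 + v
(L(751) + 1749842)/(3669803 - 1183524) = ((-31 + 751) + 1749842)/(3669803 - 1183524) = (720 + 1749842)/2486279 = 1750562*(1/2486279) = 1750562/2486279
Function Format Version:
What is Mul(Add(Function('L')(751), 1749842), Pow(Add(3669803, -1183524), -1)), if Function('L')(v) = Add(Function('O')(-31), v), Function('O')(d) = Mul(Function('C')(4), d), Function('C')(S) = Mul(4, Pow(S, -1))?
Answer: Rational(1750562, 2486279) ≈ 0.70409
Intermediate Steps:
Function('O')(d) = d (Function('O')(d) = Mul(Mul(4, Pow(4, -1)), d) = Mul(Mul(4, Rational(1, 4)), d) = Mul(1, d) = d)
Function('L')(v) = Add(-31, v)
Mul(Add(Function('L')(751), 1749842), Pow(Add(3669803, -1183524), -1)) = Mul(Add(Add(-31, 751), 1749842), Pow(Add(3669803, -1183524), -1)) = Mul(Add(720, 1749842), Pow(2486279, -1)) = Mul(1750562, Rational(1, 2486279)) = Rational(1750562, 2486279)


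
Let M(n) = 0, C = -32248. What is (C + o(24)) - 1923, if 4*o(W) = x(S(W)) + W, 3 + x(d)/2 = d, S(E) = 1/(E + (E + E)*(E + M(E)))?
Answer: -80359607/2352 ≈ -34167.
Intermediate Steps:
S(E) = 1/(E + 2*E**2) (S(E) = 1/(E + (E + E)*(E + 0)) = 1/(E + (2*E)*E) = 1/(E + 2*E**2))
x(d) = -6 + 2*d
o(W) = -3/2 + W/4 + 1/(2*W*(1 + 2*W)) (o(W) = ((-6 + 2*(1/(W*(1 + 2*W)))) + W)/4 = ((-6 + 2/(W*(1 + 2*W))) + W)/4 = (-6 + W + 2/(W*(1 + 2*W)))/4 = -3/2 + W/4 + 1/(2*W*(1 + 2*W)))
(C + o(24)) - 1923 = (-32248 + (1/4)*(2 + 24*(1 + 2*24)*(-6 + 24))/(24*(1 + 2*24))) - 1923 = (-32248 + (1/4)*(1/24)*(2 + 24*(1 + 48)*18)/(1 + 48)) - 1923 = (-32248 + (1/4)*(1/24)*(2 + 24*49*18)/49) - 1923 = (-32248 + (1/4)*(1/24)*(1/49)*(2 + 21168)) - 1923 = (-32248 + (1/4)*(1/24)*(1/49)*21170) - 1923 = (-32248 + 10585/2352) - 1923 = -75836711/2352 - 1923 = -80359607/2352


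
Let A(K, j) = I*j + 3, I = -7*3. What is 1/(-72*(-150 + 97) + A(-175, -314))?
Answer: 1/10413 ≈ 9.6034e-5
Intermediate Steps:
I = -21
A(K, j) = 3 - 21*j (A(K, j) = -21*j + 3 = 3 - 21*j)
1/(-72*(-150 + 97) + A(-175, -314)) = 1/(-72*(-150 + 97) + (3 - 21*(-314))) = 1/(-72*(-53) + (3 + 6594)) = 1/(3816 + 6597) = 1/10413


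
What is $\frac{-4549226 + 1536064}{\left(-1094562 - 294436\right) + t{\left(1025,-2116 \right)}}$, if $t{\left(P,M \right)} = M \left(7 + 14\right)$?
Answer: $\frac{1506581}{716717} \approx 2.1021$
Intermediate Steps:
$t{\left(P,M \right)} = 21 M$ ($t{\left(P,M \right)} = M 21 = 21 M$)
$\frac{-4549226 + 1536064}{\left(-1094562 - 294436\right) + t{\left(1025,-2116 \right)}} = \frac{-4549226 + 1536064}{\left(-1094562 - 294436\right) + 21 \left(-2116\right)} = - \frac{3013162}{-1388998 - 44436} = - \frac{3013162}{-1433434} = \left(-3013162\right) \left(- \frac{1}{1433434}\right) = \frac{1506581}{716717}$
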